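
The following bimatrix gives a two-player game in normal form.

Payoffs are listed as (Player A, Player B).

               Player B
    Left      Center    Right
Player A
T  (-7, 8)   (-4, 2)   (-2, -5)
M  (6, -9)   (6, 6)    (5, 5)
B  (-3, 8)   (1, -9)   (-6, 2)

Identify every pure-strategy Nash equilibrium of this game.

Mark each player's best response to every combination of opponents' strategies; a profile where every player is best-responding is a pure Nash equilibrium.
Player A against Left: payoffs -7, 6, -3 → best response M.
Player A against Center: payoffs -4, 6, 1 → best response M.
Player A against Right: payoffs -2, 5, -6 → best response M.
Player B against T: payoffs 8, 2, -5 → best response Left.
Player B against M: payoffs -9, 6, 5 → best response Center.
Player B against B: payoffs 8, -9, 2 → best response Left.
Mutual best responses: (M, Center).

(M, Center)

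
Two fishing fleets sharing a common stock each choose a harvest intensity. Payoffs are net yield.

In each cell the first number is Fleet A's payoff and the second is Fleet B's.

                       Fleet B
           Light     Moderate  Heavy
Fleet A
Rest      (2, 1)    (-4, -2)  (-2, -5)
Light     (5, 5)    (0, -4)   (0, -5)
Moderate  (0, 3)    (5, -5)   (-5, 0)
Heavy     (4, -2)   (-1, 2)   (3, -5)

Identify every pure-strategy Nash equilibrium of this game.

For each player, find the best response to each opponent profile; mutual best responses are the pure NE.
Fleet A against Light: payoffs 2, 5, 0, 4 → best response Light.
Fleet A against Moderate: payoffs -4, 0, 5, -1 → best response Moderate.
Fleet A against Heavy: payoffs -2, 0, -5, 3 → best response Heavy.
Fleet B against Rest: payoffs 1, -2, -5 → best response Light.
Fleet B against Light: payoffs 5, -4, -5 → best response Light.
Fleet B against Moderate: payoffs 3, -5, 0 → best response Light.
Fleet B against Heavy: payoffs -2, 2, -5 → best response Moderate.
Mutual best responses: (Light, Light).

Pure NE: (Light, Light)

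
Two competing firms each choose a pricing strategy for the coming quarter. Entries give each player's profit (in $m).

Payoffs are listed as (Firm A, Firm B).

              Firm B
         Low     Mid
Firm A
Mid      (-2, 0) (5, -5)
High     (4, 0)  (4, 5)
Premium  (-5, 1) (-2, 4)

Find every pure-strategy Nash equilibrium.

Firm A against Low: payoffs -2, 4, -5 → best response High.
Firm A against Mid: payoffs 5, 4, -2 → best response Mid.
Firm B against Mid: payoffs 0, -5 → best response Low.
Firm B against High: payoffs 0, 5 → best response Mid.
Firm B against Premium: payoffs 1, 4 → best response Mid.
No profile is a mutual best response for all players.

This game has no pure Nash equilibrium.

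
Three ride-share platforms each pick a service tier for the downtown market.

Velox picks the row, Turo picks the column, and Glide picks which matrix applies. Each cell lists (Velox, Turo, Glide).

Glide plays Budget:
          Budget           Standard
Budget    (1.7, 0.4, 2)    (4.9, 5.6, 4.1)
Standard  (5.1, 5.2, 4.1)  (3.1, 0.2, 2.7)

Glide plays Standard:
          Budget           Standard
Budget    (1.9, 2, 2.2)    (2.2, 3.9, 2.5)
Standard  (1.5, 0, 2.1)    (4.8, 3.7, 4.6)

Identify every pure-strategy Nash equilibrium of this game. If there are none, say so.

For each player, find the best response to each opponent profile; mutual best responses are the pure NE.
Velox against (Budget, Budget): payoffs 1.7, 5.1 → best response Standard.
Velox against (Budget, Standard): payoffs 1.9, 1.5 → best response Budget.
Velox against (Standard, Budget): payoffs 4.9, 3.1 → best response Budget.
Velox against (Standard, Standard): payoffs 2.2, 4.8 → best response Standard.
Turo against (Budget, Budget): payoffs 0.4, 5.6 → best response Standard.
Turo against (Budget, Standard): payoffs 2, 3.9 → best response Standard.
Turo against (Standard, Budget): payoffs 5.2, 0.2 → best response Budget.
Turo against (Standard, Standard): payoffs 0, 3.7 → best response Standard.
Glide against (Budget, Budget): payoffs 2, 2.2 → best response Standard.
Glide against (Budget, Standard): payoffs 4.1, 2.5 → best response Budget.
Glide against (Standard, Budget): payoffs 4.1, 2.1 → best response Budget.
Glide against (Standard, Standard): payoffs 2.7, 4.6 → best response Standard.
Mutual best responses: (Budget, Standard, Budget); (Standard, Budget, Budget); (Standard, Standard, Standard).

(Budget, Standard, Budget); (Standard, Budget, Budget); (Standard, Standard, Standard)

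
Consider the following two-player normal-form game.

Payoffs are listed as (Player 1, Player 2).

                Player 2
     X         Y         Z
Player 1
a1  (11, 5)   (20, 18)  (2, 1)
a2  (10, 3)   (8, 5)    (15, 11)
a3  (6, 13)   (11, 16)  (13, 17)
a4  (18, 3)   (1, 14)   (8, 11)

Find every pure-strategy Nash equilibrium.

For each player, find the best response to each opponent profile; mutual best responses are the pure NE.
Player 1 against X: payoffs 11, 10, 6, 18 → best response a4.
Player 1 against Y: payoffs 20, 8, 11, 1 → best response a1.
Player 1 against Z: payoffs 2, 15, 13, 8 → best response a2.
Player 2 against a1: payoffs 5, 18, 1 → best response Y.
Player 2 against a2: payoffs 3, 5, 11 → best response Z.
Player 2 against a3: payoffs 13, 16, 17 → best response Z.
Player 2 against a4: payoffs 3, 14, 11 → best response Y.
Mutual best responses: (a1, Y); (a2, Z).

The pure Nash equilibria are (a1, Y), (a2, Z).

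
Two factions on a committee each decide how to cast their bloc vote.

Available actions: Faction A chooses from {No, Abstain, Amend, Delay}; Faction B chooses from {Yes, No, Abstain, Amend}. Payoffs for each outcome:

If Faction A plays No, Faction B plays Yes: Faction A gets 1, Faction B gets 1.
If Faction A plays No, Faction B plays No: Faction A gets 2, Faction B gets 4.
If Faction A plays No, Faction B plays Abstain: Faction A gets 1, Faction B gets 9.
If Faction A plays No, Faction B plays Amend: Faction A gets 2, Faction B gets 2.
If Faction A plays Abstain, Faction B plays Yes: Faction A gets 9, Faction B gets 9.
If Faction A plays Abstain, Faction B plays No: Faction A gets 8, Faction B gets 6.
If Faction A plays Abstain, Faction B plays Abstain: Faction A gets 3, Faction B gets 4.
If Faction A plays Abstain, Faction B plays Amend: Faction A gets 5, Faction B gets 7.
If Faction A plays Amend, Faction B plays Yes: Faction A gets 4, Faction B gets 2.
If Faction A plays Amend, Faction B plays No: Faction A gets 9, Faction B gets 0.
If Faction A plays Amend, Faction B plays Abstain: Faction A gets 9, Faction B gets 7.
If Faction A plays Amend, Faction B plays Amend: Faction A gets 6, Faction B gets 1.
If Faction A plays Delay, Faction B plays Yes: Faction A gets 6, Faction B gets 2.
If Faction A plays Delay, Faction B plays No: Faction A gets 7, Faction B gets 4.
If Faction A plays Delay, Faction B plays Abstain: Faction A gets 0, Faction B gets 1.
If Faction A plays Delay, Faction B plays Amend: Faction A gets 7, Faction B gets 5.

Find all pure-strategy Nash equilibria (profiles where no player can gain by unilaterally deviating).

For each strategy profile, look for a profitable unilateral deviation.
(No, Yes): Faction A can switch to Abstain (1 → 9). Not NE.
(No, No): Faction A can switch to Abstain (2 → 8). Not NE.
(No, Abstain): Faction A can switch to Abstain (1 → 3). Not NE.
(No, Amend): Faction A can switch to Abstain (2 → 5). Not NE.
(Abstain, Yes): Faction A gets 9, best alternative 6; Faction B gets 9, best alternative 7. No profitable deviation — NE.
(Abstain, No): Faction A can switch to Amend (8 → 9). Not NE.
(Abstain, Abstain): Faction A can switch to Amend (3 → 9). Not NE.
(Abstain, Amend): Faction A can switch to Amend (5 → 6). Not NE.
(Amend, Yes): Faction A can switch to Abstain (4 → 9). Not NE.
(Amend, Abstain): Faction A gets 9, best alternative 3; Faction B gets 7, best alternative 2. No profitable deviation — NE.
(Delay, Amend): Faction A gets 7, best alternative 6; Faction B gets 5, best alternative 4. No profitable deviation — NE.
(The remaining 5 profiles each have a profitable deviation by the same check.)

(Abstain, Yes), (Amend, Abstain), (Delay, Amend)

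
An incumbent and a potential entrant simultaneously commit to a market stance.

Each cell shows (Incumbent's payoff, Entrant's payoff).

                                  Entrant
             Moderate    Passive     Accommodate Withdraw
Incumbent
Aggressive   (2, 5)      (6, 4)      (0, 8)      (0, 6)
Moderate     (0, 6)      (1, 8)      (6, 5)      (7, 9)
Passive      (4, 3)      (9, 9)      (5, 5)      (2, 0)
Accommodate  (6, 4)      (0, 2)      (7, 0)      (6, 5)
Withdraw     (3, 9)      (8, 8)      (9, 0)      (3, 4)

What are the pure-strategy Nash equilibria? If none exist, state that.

(Aggressive, Moderate): Incumbent can switch to Passive (2 → 4). Not NE.
(Aggressive, Passive): Incumbent can switch to Passive (6 → 9). Not NE.
(Aggressive, Accommodate): Incumbent can switch to Moderate (0 → 6). Not NE.
(Aggressive, Withdraw): Incumbent can switch to Moderate (0 → 7). Not NE.
(Moderate, Moderate): Incumbent can switch to Aggressive (0 → 2). Not NE.
(Moderate, Passive): Incumbent can switch to Aggressive (1 → 6). Not NE.
(Moderate, Accommodate): Incumbent can switch to Accommodate (6 → 7). Not NE.
(Moderate, Withdraw): Incumbent gets 7, best alternative 6; Entrant gets 9, best alternative 8. No profitable deviation — NE.
(Passive, Moderate): Incumbent can switch to Accommodate (4 → 6). Not NE.
(Passive, Passive): Incumbent gets 9, best alternative 8; Entrant gets 9, best alternative 5. No profitable deviation — NE.
(Passive, Accommodate): Incumbent can switch to Moderate (5 → 6). Not NE.
(Passive, Withdraw): Incumbent can switch to Moderate (2 → 7). Not NE.
(Accommodate, Moderate): Entrant can switch to Withdraw (4 → 5). Not NE.
(Accommodate, Passive): Incumbent can switch to Aggressive (0 → 6). Not NE.
(The remaining 6 profiles each have a profitable deviation by the same check.)

Pure-strategy Nash equilibria: (Moderate, Withdraw); (Passive, Passive)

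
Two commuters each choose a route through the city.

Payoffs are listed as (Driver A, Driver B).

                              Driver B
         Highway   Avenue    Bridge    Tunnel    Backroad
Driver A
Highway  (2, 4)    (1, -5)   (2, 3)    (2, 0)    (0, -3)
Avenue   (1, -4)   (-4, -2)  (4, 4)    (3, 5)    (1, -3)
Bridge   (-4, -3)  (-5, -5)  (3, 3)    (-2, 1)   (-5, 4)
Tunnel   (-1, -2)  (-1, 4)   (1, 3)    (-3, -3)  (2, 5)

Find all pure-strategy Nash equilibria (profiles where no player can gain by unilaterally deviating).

For each strategy profile, look for a profitable unilateral deviation.
(Highway, Highway): Driver A gets 2, best alternative 1; Driver B gets 4, best alternative 3. No profitable deviation — NE.
(Highway, Avenue): Driver B can switch to Highway (-5 → 4). Not NE.
(Highway, Bridge): Driver A can switch to Avenue (2 → 4). Not NE.
(Highway, Tunnel): Driver A can switch to Avenue (2 → 3). Not NE.
(Highway, Backroad): Driver A can switch to Avenue (0 → 1). Not NE.
(Avenue, Highway): Driver A can switch to Highway (1 → 2). Not NE.
(Avenue, Avenue): Driver A can switch to Highway (-4 → 1). Not NE.
(Avenue, Bridge): Driver B can switch to Tunnel (4 → 5). Not NE.
(Avenue, Tunnel): Driver A gets 3, best alternative 2; Driver B gets 5, best alternative 4. No profitable deviation — NE.
(Avenue, Backroad): Driver A can switch to Tunnel (1 → 2). Not NE.
(Bridge, Highway): Driver A can switch to Highway (-4 → 2). Not NE.
(Bridge, Avenue): Driver A can switch to Highway (-5 → 1). Not NE.
(Tunnel, Backroad): Driver A gets 2, best alternative 1; Driver B gets 5, best alternative 4. No profitable deviation — NE.
(The remaining 7 profiles each have a profitable deviation by the same check.)

Pure-strategy Nash equilibria: (Highway, Highway) and (Avenue, Tunnel) and (Tunnel, Backroad)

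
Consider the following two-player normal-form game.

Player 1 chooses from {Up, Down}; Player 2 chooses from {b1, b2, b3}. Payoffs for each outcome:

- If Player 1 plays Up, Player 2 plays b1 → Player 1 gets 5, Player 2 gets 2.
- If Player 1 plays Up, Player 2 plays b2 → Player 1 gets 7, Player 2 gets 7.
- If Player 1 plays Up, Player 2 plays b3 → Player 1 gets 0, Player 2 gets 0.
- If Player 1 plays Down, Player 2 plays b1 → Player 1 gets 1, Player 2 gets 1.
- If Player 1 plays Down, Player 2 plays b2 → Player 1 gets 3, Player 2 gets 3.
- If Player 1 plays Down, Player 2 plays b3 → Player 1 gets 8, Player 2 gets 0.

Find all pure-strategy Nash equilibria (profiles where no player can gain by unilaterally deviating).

(Up, b2)

(Up, b1): Player 2 can switch to b2 (2 → 7). Not NE.
(Up, b2): Player 1 gets 7, best alternative 3; Player 2 gets 7, best alternative 2. No profitable deviation — NE.
(Up, b3): Player 1 can switch to Down (0 → 8). Not NE.
(Down, b1): Player 1 can switch to Up (1 → 5). Not NE.
(Down, b2): Player 1 can switch to Up (3 → 7). Not NE.
(Down, b3): Player 2 can switch to b1 (0 → 1). Not NE.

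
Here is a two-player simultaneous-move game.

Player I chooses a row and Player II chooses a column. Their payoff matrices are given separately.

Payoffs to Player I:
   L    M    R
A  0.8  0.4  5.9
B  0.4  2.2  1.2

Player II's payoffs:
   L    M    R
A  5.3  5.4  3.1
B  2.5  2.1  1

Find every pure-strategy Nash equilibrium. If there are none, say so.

(A, L): Player II can switch to M (5.3 → 5.4). Not NE.
(A, M): Player I can switch to B (0.4 → 2.2). Not NE.
(A, R): Player II can switch to L (3.1 → 5.3). Not NE.
(B, L): Player I can switch to A (0.4 → 0.8). Not NE.
(B, M): Player II can switch to L (2.1 → 2.5). Not NE.
(B, R): Player I can switch to A (1.2 → 5.9). Not NE.

No pure-strategy Nash equilibrium.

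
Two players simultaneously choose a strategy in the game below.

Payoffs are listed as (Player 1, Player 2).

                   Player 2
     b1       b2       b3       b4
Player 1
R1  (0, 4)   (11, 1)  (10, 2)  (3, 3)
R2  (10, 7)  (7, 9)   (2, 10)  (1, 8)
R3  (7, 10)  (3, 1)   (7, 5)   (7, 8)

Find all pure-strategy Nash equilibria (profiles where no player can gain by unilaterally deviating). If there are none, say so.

This game has no pure Nash equilibrium.

(R1, b1): Player 1 can switch to R2 (0 → 10). Not NE.
(R1, b2): Player 2 can switch to b1 (1 → 4). Not NE.
(R1, b3): Player 2 can switch to b1 (2 → 4). Not NE.
(R1, b4): Player 1 can switch to R3 (3 → 7). Not NE.
(R2, b1): Player 2 can switch to b2 (7 → 9). Not NE.
(R2, b2): Player 1 can switch to R1 (7 → 11). Not NE.
(R2, b3): Player 1 can switch to R1 (2 → 10). Not NE.
(R2, b4): Player 1 can switch to R1 (1 → 3). Not NE.
(The remaining 4 profiles each have a profitable deviation by the same check.)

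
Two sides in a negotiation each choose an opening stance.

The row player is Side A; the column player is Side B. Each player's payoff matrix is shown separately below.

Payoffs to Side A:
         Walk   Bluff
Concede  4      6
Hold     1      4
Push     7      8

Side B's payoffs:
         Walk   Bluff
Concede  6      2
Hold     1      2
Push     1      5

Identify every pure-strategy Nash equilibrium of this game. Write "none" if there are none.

(Push, Bluff)

Check each profile: it is a Nash equilibrium iff no player can strictly gain by switching unilaterally.
(Concede, Walk): Side A can switch to Push (4 → 7). Not NE.
(Concede, Bluff): Side A can switch to Push (6 → 8). Not NE.
(Hold, Walk): Side A can switch to Concede (1 → 4). Not NE.
(Hold, Bluff): Side A can switch to Concede (4 → 6). Not NE.
(Push, Walk): Side B can switch to Bluff (1 → 5). Not NE.
(Push, Bluff): Side A gets 8, best alternative 6; Side B gets 5, best alternative 1. No profitable deviation — NE.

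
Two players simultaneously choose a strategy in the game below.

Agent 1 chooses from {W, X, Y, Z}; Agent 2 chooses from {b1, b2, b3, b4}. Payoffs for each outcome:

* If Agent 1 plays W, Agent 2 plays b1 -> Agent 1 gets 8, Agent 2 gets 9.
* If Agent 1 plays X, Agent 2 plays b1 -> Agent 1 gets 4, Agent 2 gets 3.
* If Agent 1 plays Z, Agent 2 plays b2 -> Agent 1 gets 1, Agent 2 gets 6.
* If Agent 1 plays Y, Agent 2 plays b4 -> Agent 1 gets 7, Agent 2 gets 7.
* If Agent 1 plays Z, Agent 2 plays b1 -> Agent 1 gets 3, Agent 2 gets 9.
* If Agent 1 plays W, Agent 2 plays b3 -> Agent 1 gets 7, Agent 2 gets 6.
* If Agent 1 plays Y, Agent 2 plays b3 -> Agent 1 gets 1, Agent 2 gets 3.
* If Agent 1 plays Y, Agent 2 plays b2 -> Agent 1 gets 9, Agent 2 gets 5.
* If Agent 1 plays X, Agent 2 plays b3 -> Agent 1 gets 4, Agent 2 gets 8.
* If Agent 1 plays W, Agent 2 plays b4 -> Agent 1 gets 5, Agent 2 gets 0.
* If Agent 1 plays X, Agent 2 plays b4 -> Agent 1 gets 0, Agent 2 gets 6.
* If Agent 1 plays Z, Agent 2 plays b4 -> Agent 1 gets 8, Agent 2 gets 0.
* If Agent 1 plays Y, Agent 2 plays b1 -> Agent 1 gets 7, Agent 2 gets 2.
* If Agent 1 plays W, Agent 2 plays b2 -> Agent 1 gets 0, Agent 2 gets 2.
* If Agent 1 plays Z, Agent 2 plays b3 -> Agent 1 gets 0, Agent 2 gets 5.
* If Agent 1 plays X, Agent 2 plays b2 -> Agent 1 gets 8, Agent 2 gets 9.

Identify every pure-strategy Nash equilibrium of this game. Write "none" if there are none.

The unique pure-strategy Nash equilibrium is (W, b1).

(W, b1): Agent 1 gets 8, best alternative 7; Agent 2 gets 9, best alternative 6. No profitable deviation — NE.
(W, b2): Agent 1 can switch to X (0 → 8). Not NE.
(W, b3): Agent 2 can switch to b1 (6 → 9). Not NE.
(W, b4): Agent 1 can switch to Y (5 → 7). Not NE.
(X, b1): Agent 1 can switch to W (4 → 8). Not NE.
(X, b2): Agent 1 can switch to Y (8 → 9). Not NE.
(X, b3): Agent 1 can switch to W (4 → 7). Not NE.
(The remaining 9 profiles each have a profitable deviation by the same check.)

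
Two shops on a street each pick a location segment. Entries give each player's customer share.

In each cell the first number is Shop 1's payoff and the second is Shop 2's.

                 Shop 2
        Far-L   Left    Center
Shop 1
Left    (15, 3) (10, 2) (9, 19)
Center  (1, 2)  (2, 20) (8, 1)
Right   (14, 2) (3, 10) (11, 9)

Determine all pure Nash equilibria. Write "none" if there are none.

There is no pure-strategy Nash equilibrium.

Shop 1 against Far-L: payoffs 15, 1, 14 → best response Left.
Shop 1 against Left: payoffs 10, 2, 3 → best response Left.
Shop 1 against Center: payoffs 9, 8, 11 → best response Right.
Shop 2 against Left: payoffs 3, 2, 19 → best response Center.
Shop 2 against Center: payoffs 2, 20, 1 → best response Left.
Shop 2 against Right: payoffs 2, 10, 9 → best response Left.
No profile is a mutual best response for all players.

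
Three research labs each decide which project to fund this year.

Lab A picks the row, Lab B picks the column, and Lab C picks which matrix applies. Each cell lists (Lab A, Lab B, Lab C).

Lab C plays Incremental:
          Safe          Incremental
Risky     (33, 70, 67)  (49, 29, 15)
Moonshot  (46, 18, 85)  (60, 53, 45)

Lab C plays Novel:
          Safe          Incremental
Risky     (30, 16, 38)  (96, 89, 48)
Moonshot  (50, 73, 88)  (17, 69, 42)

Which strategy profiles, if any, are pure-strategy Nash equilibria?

Pure-strategy Nash equilibria: (Risky, Incremental, Novel) and (Moonshot, Safe, Novel) and (Moonshot, Incremental, Incremental)

(Risky, Safe, Incremental): Lab A can switch to Moonshot (33 → 46). Not NE.
(Risky, Safe, Novel): Lab A can switch to Moonshot (30 → 50). Not NE.
(Risky, Incremental, Incremental): Lab A can switch to Moonshot (49 → 60). Not NE.
(Risky, Incremental, Novel): Lab A gets 96, best alternative 17; Lab B gets 89, best alternative 16; Lab C gets 48, best alternative 15. No profitable deviation — NE.
(Moonshot, Safe, Incremental): Lab B can switch to Incremental (18 → 53). Not NE.
(Moonshot, Safe, Novel): Lab A gets 50, best alternative 30; Lab B gets 73, best alternative 69; Lab C gets 88, best alternative 85. No profitable deviation — NE.
(Moonshot, Incremental, Incremental): Lab A gets 60, best alternative 49; Lab B gets 53, best alternative 18; Lab C gets 45, best alternative 42. No profitable deviation — NE.
(Moonshot, Incremental, Novel): Lab A can switch to Risky (17 → 96). Not NE.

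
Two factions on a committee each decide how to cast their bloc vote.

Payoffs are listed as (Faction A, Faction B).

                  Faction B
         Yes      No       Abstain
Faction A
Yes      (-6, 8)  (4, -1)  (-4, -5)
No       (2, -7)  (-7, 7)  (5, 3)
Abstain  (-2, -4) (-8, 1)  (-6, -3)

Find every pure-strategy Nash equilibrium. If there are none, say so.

This game has no pure Nash equilibrium.

Faction A against Yes: payoffs -6, 2, -2 → best response No.
Faction A against No: payoffs 4, -7, -8 → best response Yes.
Faction A against Abstain: payoffs -4, 5, -6 → best response No.
Faction B against Yes: payoffs 8, -1, -5 → best response Yes.
Faction B against No: payoffs -7, 7, 3 → best response No.
Faction B against Abstain: payoffs -4, 1, -3 → best response No.
No profile is a mutual best response for all players.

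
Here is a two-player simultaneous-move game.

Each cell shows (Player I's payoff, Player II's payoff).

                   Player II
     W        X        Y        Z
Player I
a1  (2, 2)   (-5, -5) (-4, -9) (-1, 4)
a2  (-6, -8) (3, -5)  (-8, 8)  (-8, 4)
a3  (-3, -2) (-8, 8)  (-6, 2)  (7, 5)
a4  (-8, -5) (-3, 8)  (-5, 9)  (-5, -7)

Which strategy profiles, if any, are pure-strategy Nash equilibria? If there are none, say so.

No pure-strategy Nash equilibrium.

Player I against W: payoffs 2, -6, -3, -8 → best response a1.
Player I against X: payoffs -5, 3, -8, -3 → best response a2.
Player I against Y: payoffs -4, -8, -6, -5 → best response a1.
Player I against Z: payoffs -1, -8, 7, -5 → best response a3.
Player II against a1: payoffs 2, -5, -9, 4 → best response Z.
Player II against a2: payoffs -8, -5, 8, 4 → best response Y.
Player II against a3: payoffs -2, 8, 2, 5 → best response X.
Player II against a4: payoffs -5, 8, 9, -7 → best response Y.
No profile is a mutual best response for all players.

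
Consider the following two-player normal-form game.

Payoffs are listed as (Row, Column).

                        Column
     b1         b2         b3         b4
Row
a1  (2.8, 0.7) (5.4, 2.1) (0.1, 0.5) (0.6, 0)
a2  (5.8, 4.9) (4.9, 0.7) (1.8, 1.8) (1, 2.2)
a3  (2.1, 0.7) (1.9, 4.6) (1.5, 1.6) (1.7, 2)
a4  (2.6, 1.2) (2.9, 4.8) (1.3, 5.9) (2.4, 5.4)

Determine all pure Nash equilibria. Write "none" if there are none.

For each strategy profile, look for a profitable unilateral deviation.
(a1, b1): Row can switch to a2 (2.8 → 5.8). Not NE.
(a1, b2): Row gets 5.4, best alternative 4.9; Column gets 2.1, best alternative 0.7. No profitable deviation — NE.
(a1, b3): Row can switch to a2 (0.1 → 1.8). Not NE.
(a1, b4): Row can switch to a2 (0.6 → 1). Not NE.
(a2, b1): Row gets 5.8, best alternative 2.8; Column gets 4.9, best alternative 2.2. No profitable deviation — NE.
(a2, b2): Row can switch to a1 (4.9 → 5.4). Not NE.
(a2, b3): Column can switch to b1 (1.8 → 4.9). Not NE.
(a2, b4): Row can switch to a3 (1 → 1.7). Not NE.
(a3, b1): Row can switch to a1 (2.1 → 2.8). Not NE.
(a3, b2): Row can switch to a1 (1.9 → 5.4). Not NE.
(a3, b3): Row can switch to a2 (1.5 → 1.8). Not NE.
(a3, b4): Row can switch to a4 (1.7 → 2.4). Not NE.
(The remaining 4 profiles each have a profitable deviation by the same check.)

Pure-strategy Nash equilibria: (a1, b2), (a2, b1)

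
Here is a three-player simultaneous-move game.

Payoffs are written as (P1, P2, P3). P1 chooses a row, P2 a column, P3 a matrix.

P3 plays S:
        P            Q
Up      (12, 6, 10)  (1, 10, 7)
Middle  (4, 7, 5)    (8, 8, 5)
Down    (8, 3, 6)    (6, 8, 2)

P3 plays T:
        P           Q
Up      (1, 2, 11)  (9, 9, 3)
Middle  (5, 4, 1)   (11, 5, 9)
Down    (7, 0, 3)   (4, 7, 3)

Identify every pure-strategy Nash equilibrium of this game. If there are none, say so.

Pure NE: (Middle, Q, T)

Check each profile: it is a Nash equilibrium iff no player can strictly gain by switching unilaterally.
(Up, P, S): P2 can switch to Q (6 → 10). Not NE.
(Up, P, T): P1 can switch to Middle (1 → 5). Not NE.
(Up, Q, S): P1 can switch to Middle (1 → 8). Not NE.
(Up, Q, T): P1 can switch to Middle (9 → 11). Not NE.
(Middle, P, S): P1 can switch to Up (4 → 12). Not NE.
(Middle, P, T): P1 can switch to Down (5 → 7). Not NE.
(Middle, Q, S): P3 can switch to T (5 → 9). Not NE.
(Middle, Q, T): P1 gets 11, best alternative 9; P2 gets 5, best alternative 4; P3 gets 9, best alternative 5. No profitable deviation — NE.
(Down, P, S): P1 can switch to Up (8 → 12). Not NE.
(Down, P, T): P2 can switch to Q (0 → 7). Not NE.
(Down, Q, S): P1 can switch to Middle (6 → 8). Not NE.
(Down, Q, T): P1 can switch to Up (4 → 9). Not NE.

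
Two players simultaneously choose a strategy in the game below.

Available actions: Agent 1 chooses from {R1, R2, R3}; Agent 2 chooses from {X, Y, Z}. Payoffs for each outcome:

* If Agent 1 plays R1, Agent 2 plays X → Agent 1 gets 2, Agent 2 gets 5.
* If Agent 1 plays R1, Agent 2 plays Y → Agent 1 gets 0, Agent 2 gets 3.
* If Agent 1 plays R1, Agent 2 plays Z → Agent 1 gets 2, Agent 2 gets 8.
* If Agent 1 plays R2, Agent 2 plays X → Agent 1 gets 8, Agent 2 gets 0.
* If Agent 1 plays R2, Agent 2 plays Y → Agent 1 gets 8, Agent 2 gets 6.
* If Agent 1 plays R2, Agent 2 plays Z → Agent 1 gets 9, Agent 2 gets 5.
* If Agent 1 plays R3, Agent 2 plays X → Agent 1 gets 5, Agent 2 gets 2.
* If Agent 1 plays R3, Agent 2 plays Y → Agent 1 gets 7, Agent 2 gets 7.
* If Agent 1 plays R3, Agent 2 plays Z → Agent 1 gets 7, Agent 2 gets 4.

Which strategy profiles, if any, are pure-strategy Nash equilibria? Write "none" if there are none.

(R2, Y)

For each player, find the best response to each opponent profile; mutual best responses are the pure NE.
Agent 1 against X: payoffs 2, 8, 5 → best response R2.
Agent 1 against Y: payoffs 0, 8, 7 → best response R2.
Agent 1 against Z: payoffs 2, 9, 7 → best response R2.
Agent 2 against R1: payoffs 5, 3, 8 → best response Z.
Agent 2 against R2: payoffs 0, 6, 5 → best response Y.
Agent 2 against R3: payoffs 2, 7, 4 → best response Y.
Mutual best responses: (R2, Y).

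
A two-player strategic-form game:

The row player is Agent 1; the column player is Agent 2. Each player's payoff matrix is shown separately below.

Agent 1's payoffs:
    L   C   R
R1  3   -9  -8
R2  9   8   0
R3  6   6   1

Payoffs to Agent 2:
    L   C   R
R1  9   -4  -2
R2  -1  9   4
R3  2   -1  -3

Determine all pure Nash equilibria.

Pure NE: (R2, C)

Agent 1 against L: payoffs 3, 9, 6 → best response R2.
Agent 1 against C: payoffs -9, 8, 6 → best response R2.
Agent 1 against R: payoffs -8, 0, 1 → best response R3.
Agent 2 against R1: payoffs 9, -4, -2 → best response L.
Agent 2 against R2: payoffs -1, 9, 4 → best response C.
Agent 2 against R3: payoffs 2, -1, -3 → best response L.
Mutual best responses: (R2, C).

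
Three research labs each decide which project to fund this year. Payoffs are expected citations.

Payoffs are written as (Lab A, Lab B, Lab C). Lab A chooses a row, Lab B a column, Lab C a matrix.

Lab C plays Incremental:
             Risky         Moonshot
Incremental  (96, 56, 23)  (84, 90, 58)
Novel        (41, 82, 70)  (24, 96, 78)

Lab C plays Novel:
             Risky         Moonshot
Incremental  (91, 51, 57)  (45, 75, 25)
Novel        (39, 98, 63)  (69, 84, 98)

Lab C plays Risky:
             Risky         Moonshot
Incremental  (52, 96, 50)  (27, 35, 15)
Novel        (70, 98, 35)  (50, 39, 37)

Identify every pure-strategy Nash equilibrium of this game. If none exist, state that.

(Incremental, Risky, Incremental): Lab B can switch to Moonshot (56 → 90). Not NE.
(Incremental, Risky, Novel): Lab B can switch to Moonshot (51 → 75). Not NE.
(Incremental, Risky, Risky): Lab A can switch to Novel (52 → 70). Not NE.
(Incremental, Moonshot, Incremental): Lab A gets 84, best alternative 24; Lab B gets 90, best alternative 56; Lab C gets 58, best alternative 25. No profitable deviation — NE.
(Incremental, Moonshot, Novel): Lab A can switch to Novel (45 → 69). Not NE.
(Incremental, Moonshot, Risky): Lab A can switch to Novel (27 → 50). Not NE.
(Novel, Risky, Incremental): Lab A can switch to Incremental (41 → 96). Not NE.
(Novel, Risky, Novel): Lab A can switch to Incremental (39 → 91). Not NE.
(Novel, Risky, Risky): Lab C can switch to Incremental (35 → 70). Not NE.
(Novel, Moonshot, Incremental): Lab A can switch to Incremental (24 → 84). Not NE.
(Novel, Moonshot, Novel): Lab B can switch to Risky (84 → 98). Not NE.
(The remaining 1 profile has a profitable deviation by the same check.)

The unique pure-strategy Nash equilibrium is (Incremental, Moonshot, Incremental).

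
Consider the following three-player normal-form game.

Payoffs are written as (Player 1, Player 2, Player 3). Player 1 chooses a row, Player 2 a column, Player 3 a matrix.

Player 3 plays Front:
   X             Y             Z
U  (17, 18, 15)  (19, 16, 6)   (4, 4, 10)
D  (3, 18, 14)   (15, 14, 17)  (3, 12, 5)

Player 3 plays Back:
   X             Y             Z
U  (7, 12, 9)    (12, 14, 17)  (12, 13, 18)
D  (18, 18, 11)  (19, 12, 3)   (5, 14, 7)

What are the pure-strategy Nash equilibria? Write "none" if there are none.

(U, X, Front): Player 1 gets 17, best alternative 3; Player 2 gets 18, best alternative 16; Player 3 gets 15, best alternative 9. No profitable deviation — NE.
(U, X, Back): Player 1 can switch to D (7 → 18). Not NE.
(U, Y, Front): Player 2 can switch to X (16 → 18). Not NE.
(U, Y, Back): Player 1 can switch to D (12 → 19). Not NE.
(U, Z, Front): Player 2 can switch to X (4 → 18). Not NE.
(U, Z, Back): Player 2 can switch to Y (13 → 14). Not NE.
(D, X, Front): Player 1 can switch to U (3 → 17). Not NE.
(D, X, Back): Player 3 can switch to Front (11 → 14). Not NE.
(D, Y, Front): Player 1 can switch to U (15 → 19). Not NE.
(The remaining 3 profiles each have a profitable deviation by the same check.)

(U, X, Front)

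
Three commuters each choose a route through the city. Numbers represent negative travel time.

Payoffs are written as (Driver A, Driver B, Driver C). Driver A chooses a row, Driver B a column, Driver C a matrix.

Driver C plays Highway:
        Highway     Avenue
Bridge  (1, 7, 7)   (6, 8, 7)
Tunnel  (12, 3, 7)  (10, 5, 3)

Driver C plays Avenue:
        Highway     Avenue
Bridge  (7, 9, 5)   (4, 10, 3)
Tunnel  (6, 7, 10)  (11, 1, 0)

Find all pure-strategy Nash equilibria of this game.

Pure NE: (Tunnel, Avenue, Highway)

(Bridge, Highway, Highway): Driver A can switch to Tunnel (1 → 12). Not NE.
(Bridge, Highway, Avenue): Driver B can switch to Avenue (9 → 10). Not NE.
(Bridge, Avenue, Highway): Driver A can switch to Tunnel (6 → 10). Not NE.
(Bridge, Avenue, Avenue): Driver A can switch to Tunnel (4 → 11). Not NE.
(Tunnel, Highway, Highway): Driver B can switch to Avenue (3 → 5). Not NE.
(Tunnel, Highway, Avenue): Driver A can switch to Bridge (6 → 7). Not NE.
(Tunnel, Avenue, Highway): Driver A gets 10, best alternative 6; Driver B gets 5, best alternative 3; Driver C gets 3, best alternative 0. No profitable deviation — NE.
(Tunnel, Avenue, Avenue): Driver B can switch to Highway (1 → 7). Not NE.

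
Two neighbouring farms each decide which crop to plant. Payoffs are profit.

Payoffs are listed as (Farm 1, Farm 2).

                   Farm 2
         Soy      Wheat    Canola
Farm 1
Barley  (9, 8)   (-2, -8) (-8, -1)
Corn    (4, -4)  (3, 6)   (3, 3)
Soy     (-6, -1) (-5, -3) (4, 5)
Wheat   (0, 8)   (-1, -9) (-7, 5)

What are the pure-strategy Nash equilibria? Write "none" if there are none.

(Barley, Soy): Farm 1 gets 9, best alternative 4; Farm 2 gets 8, best alternative -1. No profitable deviation — NE.
(Barley, Wheat): Farm 1 can switch to Corn (-2 → 3). Not NE.
(Barley, Canola): Farm 1 can switch to Corn (-8 → 3). Not NE.
(Corn, Soy): Farm 1 can switch to Barley (4 → 9). Not NE.
(Corn, Wheat): Farm 1 gets 3, best alternative -1; Farm 2 gets 6, best alternative 3. No profitable deviation — NE.
(Corn, Canola): Farm 1 can switch to Soy (3 → 4). Not NE.
(Soy, Soy): Farm 1 can switch to Barley (-6 → 9). Not NE.
(Soy, Wheat): Farm 1 can switch to Barley (-5 → -2). Not NE.
(Soy, Canola): Farm 1 gets 4, best alternative 3; Farm 2 gets 5, best alternative -1. No profitable deviation — NE.
(Wheat, Soy): Farm 1 can switch to Barley (0 → 9). Not NE.
(Wheat, Wheat): Farm 1 can switch to Corn (-1 → 3). Not NE.
(Wheat, Canola): Farm 1 can switch to Corn (-7 → 3). Not NE.

The pure Nash equilibria are (Barley, Soy), (Corn, Wheat), (Soy, Canola).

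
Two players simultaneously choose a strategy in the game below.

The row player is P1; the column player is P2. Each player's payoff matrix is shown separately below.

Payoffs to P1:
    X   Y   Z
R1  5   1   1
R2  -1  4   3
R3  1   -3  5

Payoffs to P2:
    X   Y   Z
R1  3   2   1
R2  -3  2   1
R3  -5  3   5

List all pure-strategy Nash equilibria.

P1 against X: payoffs 5, -1, 1 → best response R1.
P1 against Y: payoffs 1, 4, -3 → best response R2.
P1 against Z: payoffs 1, 3, 5 → best response R3.
P2 against R1: payoffs 3, 2, 1 → best response X.
P2 against R2: payoffs -3, 2, 1 → best response Y.
P2 against R3: payoffs -5, 3, 5 → best response Z.
Mutual best responses: (R1, X); (R2, Y); (R3, Z).

(R1, X) and (R2, Y) and (R3, Z)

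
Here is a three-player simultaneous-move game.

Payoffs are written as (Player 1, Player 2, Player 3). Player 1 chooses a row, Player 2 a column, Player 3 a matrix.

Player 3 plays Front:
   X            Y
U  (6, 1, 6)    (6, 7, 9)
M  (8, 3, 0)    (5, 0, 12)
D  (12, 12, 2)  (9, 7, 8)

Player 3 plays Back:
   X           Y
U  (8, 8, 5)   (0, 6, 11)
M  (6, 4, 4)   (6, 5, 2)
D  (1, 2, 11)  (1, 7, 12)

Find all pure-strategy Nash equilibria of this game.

No pure-strategy Nash equilibrium.

Player 1 against (X, Front): payoffs 6, 8, 12 → best response D.
Player 1 against (X, Back): payoffs 8, 6, 1 → best response U.
Player 1 against (Y, Front): payoffs 6, 5, 9 → best response D.
Player 1 against (Y, Back): payoffs 0, 6, 1 → best response M.
Player 2 against (U, Front): payoffs 1, 7 → best response Y.
Player 2 against (U, Back): payoffs 8, 6 → best response X.
Player 2 against (M, Front): payoffs 3, 0 → best response X.
Player 2 against (M, Back): payoffs 4, 5 → best response Y.
Player 2 against (D, Front): payoffs 12, 7 → best response X.
Player 2 against (D, Back): payoffs 2, 7 → best response Y.
Player 3 against (U, X): payoffs 6, 5 → best response Front.
Player 3 against (U, Y): payoffs 9, 11 → best response Back.
Player 3 against (M, X): payoffs 0, 4 → best response Back.
Player 3 against (M, Y): payoffs 12, 2 → best response Front.
Player 3 against (D, X): payoffs 2, 11 → best response Back.
Player 3 against (D, Y): payoffs 8, 12 → best response Back.
No profile is a mutual best response for all players.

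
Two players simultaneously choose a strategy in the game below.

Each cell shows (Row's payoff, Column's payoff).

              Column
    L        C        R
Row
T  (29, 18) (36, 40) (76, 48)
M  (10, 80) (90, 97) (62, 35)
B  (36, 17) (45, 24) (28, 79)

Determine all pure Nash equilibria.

Pure-strategy Nash equilibria: (T, R); (M, C)

(T, L): Row can switch to B (29 → 36). Not NE.
(T, C): Row can switch to M (36 → 90). Not NE.
(T, R): Row gets 76, best alternative 62; Column gets 48, best alternative 40. No profitable deviation — NE.
(M, L): Row can switch to T (10 → 29). Not NE.
(M, C): Row gets 90, best alternative 45; Column gets 97, best alternative 80. No profitable deviation — NE.
(M, R): Row can switch to T (62 → 76). Not NE.
(B, L): Column can switch to C (17 → 24). Not NE.
(B, C): Row can switch to M (45 → 90). Not NE.
(B, R): Row can switch to T (28 → 76). Not NE.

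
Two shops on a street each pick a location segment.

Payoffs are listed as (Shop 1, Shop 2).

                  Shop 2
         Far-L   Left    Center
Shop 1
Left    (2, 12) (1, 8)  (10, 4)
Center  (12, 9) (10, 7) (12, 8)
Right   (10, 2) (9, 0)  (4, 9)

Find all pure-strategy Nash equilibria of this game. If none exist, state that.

Pure NE: (Center, Far-L)

(Left, Far-L): Shop 1 can switch to Center (2 → 12). Not NE.
(Left, Left): Shop 1 can switch to Center (1 → 10). Not NE.
(Left, Center): Shop 1 can switch to Center (10 → 12). Not NE.
(Center, Far-L): Shop 1 gets 12, best alternative 10; Shop 2 gets 9, best alternative 8. No profitable deviation — NE.
(Center, Left): Shop 2 can switch to Far-L (7 → 9). Not NE.
(Center, Center): Shop 2 can switch to Far-L (8 → 9). Not NE.
(Right, Far-L): Shop 1 can switch to Center (10 → 12). Not NE.
(Right, Left): Shop 1 can switch to Center (9 → 10). Not NE.
(Right, Center): Shop 1 can switch to Left (4 → 10). Not NE.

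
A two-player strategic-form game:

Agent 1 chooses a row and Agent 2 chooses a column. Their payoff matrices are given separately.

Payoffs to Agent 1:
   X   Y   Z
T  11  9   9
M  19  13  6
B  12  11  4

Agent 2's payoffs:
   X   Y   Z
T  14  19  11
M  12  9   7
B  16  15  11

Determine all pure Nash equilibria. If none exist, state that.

Agent 1 against X: payoffs 11, 19, 12 → best response M.
Agent 1 against Y: payoffs 9, 13, 11 → best response M.
Agent 1 against Z: payoffs 9, 6, 4 → best response T.
Agent 2 against T: payoffs 14, 19, 11 → best response Y.
Agent 2 against M: payoffs 12, 9, 7 → best response X.
Agent 2 against B: payoffs 16, 15, 11 → best response X.
Mutual best responses: (M, X).

Pure NE: (M, X)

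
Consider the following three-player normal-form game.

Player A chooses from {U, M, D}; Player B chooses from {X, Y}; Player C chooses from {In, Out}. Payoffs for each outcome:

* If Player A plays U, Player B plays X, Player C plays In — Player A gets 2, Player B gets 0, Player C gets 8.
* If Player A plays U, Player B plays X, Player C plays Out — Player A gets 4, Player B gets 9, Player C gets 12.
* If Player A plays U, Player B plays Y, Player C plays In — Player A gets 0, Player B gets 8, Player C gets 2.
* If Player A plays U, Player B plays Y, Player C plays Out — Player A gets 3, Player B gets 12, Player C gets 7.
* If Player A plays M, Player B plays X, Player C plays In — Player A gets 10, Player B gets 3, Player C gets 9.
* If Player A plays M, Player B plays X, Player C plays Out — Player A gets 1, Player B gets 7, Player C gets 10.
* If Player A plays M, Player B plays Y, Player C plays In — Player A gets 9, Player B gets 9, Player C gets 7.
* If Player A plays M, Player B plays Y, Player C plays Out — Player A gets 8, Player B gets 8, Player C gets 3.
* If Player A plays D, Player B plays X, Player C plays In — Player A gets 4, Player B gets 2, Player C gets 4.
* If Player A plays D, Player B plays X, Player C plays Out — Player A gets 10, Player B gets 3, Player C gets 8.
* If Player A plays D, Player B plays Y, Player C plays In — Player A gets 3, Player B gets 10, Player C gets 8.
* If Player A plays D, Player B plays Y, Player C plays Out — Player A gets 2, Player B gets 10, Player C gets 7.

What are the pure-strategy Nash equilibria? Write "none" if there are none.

Pure NE: (M, Y, In)

Player A against (X, In): payoffs 2, 10, 4 → best response M.
Player A against (X, Out): payoffs 4, 1, 10 → best response D.
Player A against (Y, In): payoffs 0, 9, 3 → best response M.
Player A against (Y, Out): payoffs 3, 8, 2 → best response M.
Player B against (U, In): payoffs 0, 8 → best response Y.
Player B against (U, Out): payoffs 9, 12 → best response Y.
Player B against (M, In): payoffs 3, 9 → best response Y.
Player B against (M, Out): payoffs 7, 8 → best response Y.
Player B against (D, In): payoffs 2, 10 → best response Y.
Player B against (D, Out): payoffs 3, 10 → best response Y.
Player C against (U, X): payoffs 8, 12 → best response Out.
Player C against (U, Y): payoffs 2, 7 → best response Out.
Player C against (M, X): payoffs 9, 10 → best response Out.
Player C against (M, Y): payoffs 7, 3 → best response In.
Player C against (D, X): payoffs 4, 8 → best response Out.
Player C against (D, Y): payoffs 8, 7 → best response In.
Mutual best responses: (M, Y, In).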